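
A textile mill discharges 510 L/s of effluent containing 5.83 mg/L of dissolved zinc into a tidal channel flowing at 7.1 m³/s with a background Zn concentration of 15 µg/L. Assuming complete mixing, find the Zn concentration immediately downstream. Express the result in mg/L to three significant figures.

510 L/s = 0.51 m³/s.
15 µg/L = 0.015 mg/L.
Flow-weighted mixing gives C = (0.51·5.83 + 7.1·0.015) / (0.51 + 7.1) = 3.08/7.61 = 0.4047 mg/L.

0.405 mg/L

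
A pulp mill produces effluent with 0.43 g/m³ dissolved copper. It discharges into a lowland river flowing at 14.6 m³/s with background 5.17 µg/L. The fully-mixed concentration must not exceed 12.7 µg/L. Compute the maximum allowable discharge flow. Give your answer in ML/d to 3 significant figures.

22.8 ML/d

5.17 µg/L = 0.00517 mg/L.
12.7 µg/L = 0.0127 mg/L.
Mass balance at complete mixing: C_std·(Q_w + Q_r) = Q_w·C_e + Q_r·C_b.
Rearranging, Q_w = Q_r·(C_std − C_b)/(C_e − C_std) = 14.6·(0.0127 − 0.00517) / (0.43 − 0.0127) = 0.2635 m³/s.
= 22.76 ML/d.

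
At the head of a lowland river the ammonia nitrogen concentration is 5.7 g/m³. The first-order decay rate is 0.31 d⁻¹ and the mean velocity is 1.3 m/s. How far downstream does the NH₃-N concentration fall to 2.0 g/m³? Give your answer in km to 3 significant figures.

From C = C₀·e^(−kt), t = ln(C₀/C)/k = ln(5.7/2.0)/0.31 = 1.047/0.31 = 3.378 d.
Distance = v·t = 1.3 m/s × 2.919e+05 s = 3.795e+05 m = 379.5 km.

379 km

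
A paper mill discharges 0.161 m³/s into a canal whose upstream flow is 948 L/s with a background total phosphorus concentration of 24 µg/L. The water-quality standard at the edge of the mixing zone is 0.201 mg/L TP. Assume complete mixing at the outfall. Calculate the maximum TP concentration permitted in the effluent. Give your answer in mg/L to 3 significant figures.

948 L/s = 0.948 m³/s.
24 µg/L = 0.024 mg/L.
Mass balance: 0.201·1.109 = 0.161·Cₑ + 0.948·0.024.
Cₑ = (0.2229 − 0.02275) / 0.161 = 1.243 mg/L.

1.24 mg/L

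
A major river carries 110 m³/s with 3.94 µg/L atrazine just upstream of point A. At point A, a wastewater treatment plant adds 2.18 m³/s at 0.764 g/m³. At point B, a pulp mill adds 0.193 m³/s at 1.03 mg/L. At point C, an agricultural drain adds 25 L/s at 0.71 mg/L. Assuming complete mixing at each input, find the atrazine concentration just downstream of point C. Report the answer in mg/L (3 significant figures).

3.94 µg/L = 0.00394 mg/L.
After input A: C = (110·0.00394 + 2.18·0.764) / 112.2 = 0.01871 mg/L.
After input B: C = (112.2·0.01871 + 0.193·1.03) / 112.4 = 0.02045 mg/L.
25 L/s = 0.025 m³/s.
After input C: C = (112.4·0.02045 + 0.025·0.71) / 112.4 = 0.0206 mg/L.

0.0206 mg/L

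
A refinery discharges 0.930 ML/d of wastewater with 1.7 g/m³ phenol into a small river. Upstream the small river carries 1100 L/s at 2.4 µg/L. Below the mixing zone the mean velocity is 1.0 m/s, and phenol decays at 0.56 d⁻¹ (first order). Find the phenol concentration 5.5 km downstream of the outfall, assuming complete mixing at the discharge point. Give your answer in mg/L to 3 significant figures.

0.930 ML/d = 0.01076 m³/s.
1100 L/s = 1.1 m³/s.
2.4 µg/L = 0.0024 mg/L.
After complete mixing, C₀ = (0.01076·1.7 + 1.1·0.0024) / 1.111 = 0.01885 mg/L.
Travel time t = 5500 m / 1.0 m/s = 5500 s = 0.06366 d.
C = 0.01885·exp(−0.56·0.06366) = 0.01885·0.965 = 0.01819 mg/L.

0.0182 mg/L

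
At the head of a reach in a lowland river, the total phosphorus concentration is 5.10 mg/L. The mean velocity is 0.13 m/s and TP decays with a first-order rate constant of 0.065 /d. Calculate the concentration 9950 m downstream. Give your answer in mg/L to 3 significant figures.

4.81 mg/L

Travel time t = 9950 m / 0.13 m/s = 9950/0.13 = 7.654e+04 s = 0.8859 d.
First-order decay: C = 5.10·exp(−0.065·0.8859) = 5.10·0.944 = 4.815 mg/L.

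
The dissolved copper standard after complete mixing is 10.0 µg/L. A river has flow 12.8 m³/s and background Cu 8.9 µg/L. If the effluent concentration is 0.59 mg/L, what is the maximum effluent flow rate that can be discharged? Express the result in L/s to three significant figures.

8.9 µg/L = 0.0089 mg/L.
10.0 µg/L = 0.01 mg/L.
Mass balance at complete mixing: C_std·(Q_w + Q_r) = Q_w·C_e + Q_r·C_b.
Rearranging, Q_w = Q_r·(C_std − C_b)/(C_e − C_std) = 12.8·(0.01 − 0.0089) / (0.59 − 0.01) = 0.02428 m³/s.
= 24.28 L/s.

24.3 L/s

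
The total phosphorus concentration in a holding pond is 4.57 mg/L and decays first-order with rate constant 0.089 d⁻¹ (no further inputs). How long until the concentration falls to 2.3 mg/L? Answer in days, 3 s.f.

t = ln(C₀/C)/k = ln(4.57/2.3)/0.089 = 0.6866/0.089 = 7.715 d.

7.71 d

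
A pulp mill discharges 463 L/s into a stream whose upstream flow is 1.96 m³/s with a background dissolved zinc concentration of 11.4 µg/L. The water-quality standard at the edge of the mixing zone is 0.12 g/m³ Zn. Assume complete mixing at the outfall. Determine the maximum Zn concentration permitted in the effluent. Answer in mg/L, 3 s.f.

463 L/s = 0.463 m³/s.
11.4 µg/L = 0.0114 mg/L.
Mass balance: 0.12·2.423 = 0.463·Cₑ + 1.96·0.0114.
Cₑ = (0.2908 − 0.02234) / 0.463 = 0.5797 mg/L.

0.580 mg/L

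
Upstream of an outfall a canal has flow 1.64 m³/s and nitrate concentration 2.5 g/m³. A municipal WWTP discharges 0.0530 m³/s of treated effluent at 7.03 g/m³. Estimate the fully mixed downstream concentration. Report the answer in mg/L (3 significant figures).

Conservation of mass across the mixing zone: C = (0.053·7.03 + 1.64·2.5) / (0.053 + 1.64) = 4.473/1.693 = 2.642 mg/L.

2.64 mg/L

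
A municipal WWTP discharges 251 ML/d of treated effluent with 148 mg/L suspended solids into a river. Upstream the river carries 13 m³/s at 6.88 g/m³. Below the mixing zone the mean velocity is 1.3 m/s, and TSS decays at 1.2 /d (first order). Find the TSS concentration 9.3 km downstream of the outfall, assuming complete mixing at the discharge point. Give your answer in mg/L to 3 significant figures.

29.6 mg/L

251 ML/d = 2.905 m³/s.
After complete mixing, C₀ = (2.905·148 + 13·6.88) / 15.91 = 32.66 mg/L.
Travel time t = 9300 m / 1.3 m/s = 7154 s = 0.0828 d.
C = 32.66·exp(−1.2·0.0828) = 32.66·0.9054 = 29.57 mg/L.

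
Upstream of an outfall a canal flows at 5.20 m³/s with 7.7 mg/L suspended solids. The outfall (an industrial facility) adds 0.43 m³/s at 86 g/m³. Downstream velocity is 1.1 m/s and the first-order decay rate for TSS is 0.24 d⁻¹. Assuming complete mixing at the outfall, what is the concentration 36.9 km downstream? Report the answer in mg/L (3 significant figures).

After complete mixing, C₀ = (0.43·86 + 5.2·7.7) / 5.63 = 13.68 mg/L.
Travel time t = 3.69e+04 m / 1.1 m/s = 3.355e+04 s = 0.3883 d.
C = 13.68·exp(−0.24·0.3883) = 13.68·0.911 = 12.46 mg/L.

12.5 mg/L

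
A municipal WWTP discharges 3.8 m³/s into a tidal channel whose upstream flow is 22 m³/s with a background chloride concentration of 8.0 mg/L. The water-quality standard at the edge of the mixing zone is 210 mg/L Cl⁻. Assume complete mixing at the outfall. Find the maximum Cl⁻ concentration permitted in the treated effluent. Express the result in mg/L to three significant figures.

Mass balance: 210·25.8 = 3.8·Cₑ + 22·8.
Cₑ = (5418 − 176) / 3.8 = 1379 mg/L.

1380 mg/L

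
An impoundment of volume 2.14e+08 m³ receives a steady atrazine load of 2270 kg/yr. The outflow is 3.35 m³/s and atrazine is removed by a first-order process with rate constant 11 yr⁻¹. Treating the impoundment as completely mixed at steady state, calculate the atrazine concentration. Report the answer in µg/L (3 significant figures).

Outflow Q = 3.35 m³/s × 3.156e+07 s/yr = 1.057e+08 m³/yr.
Steady-state CSTR mass balance: W = Q·C + k·V·C, so C = W/(Q + kV).
Q + kV = 1.057e+08 + 11·2.14e+08 = 2.46e+09 m³/yr.
C = 2270/2.46e+09 = 9.229e-07 kg/m³ = 0.0009229 mg/L = 0.9229 µg/L.

0.923 µg/L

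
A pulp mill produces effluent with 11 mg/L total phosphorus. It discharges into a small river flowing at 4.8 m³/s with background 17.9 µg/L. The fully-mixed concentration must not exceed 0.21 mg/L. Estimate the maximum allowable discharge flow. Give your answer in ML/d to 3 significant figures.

17.9 µg/L = 0.0179 mg/L.
Mass balance at complete mixing: C_std·(Q_w + Q_r) = Q_w·C_e + Q_r·C_b.
Rearranging, Q_w = Q_r·(C_std − C_b)/(C_e − C_std) = 4.8·(0.21 − 0.0179) / (11 − 0.21) = 0.08546 m³/s.
= 7.383 ML/d.

7.38 ML/d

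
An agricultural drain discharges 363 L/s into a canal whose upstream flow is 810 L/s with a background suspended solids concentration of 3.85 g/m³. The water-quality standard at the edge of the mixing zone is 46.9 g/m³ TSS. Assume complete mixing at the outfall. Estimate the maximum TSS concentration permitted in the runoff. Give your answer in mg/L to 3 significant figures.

363 L/s = 0.363 m³/s.
810 L/s = 0.81 m³/s.
Mass balance: 46.9·1.173 = 0.363·Cₑ + 0.81·3.85.
Cₑ = (55.01 − 3.119) / 0.363 = 143 mg/L.

143 mg/L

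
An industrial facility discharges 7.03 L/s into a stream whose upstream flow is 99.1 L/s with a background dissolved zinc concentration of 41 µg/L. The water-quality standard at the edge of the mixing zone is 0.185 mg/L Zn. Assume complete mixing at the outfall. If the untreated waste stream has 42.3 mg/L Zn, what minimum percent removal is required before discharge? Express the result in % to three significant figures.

7.03 L/s = 0.00703 m³/s.
99.1 L/s = 0.0991 m³/s.
41 µg/L = 0.041 mg/L.
Mass balance: 0.185·0.1061 = 0.00703·Cₑ + 0.0991·0.041.
Cₑ = (0.01963 − 0.004063) / 0.00703 = 2.215 mg/L.
Required removal = 1 − 2.215/42.3 = 94.76 %.

94.8 %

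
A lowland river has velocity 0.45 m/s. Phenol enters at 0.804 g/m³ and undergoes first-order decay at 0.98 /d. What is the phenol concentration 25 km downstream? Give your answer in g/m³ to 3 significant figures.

Travel time t = 25 km / 0.45 m/s = 2.5e+04/0.45 = 5.556e+04 s = 0.643 d.
First-order decay: C = 0.804·exp(−0.98·0.643) = 0.804·0.5325 = 0.4281 g/m³.

0.428 g/m³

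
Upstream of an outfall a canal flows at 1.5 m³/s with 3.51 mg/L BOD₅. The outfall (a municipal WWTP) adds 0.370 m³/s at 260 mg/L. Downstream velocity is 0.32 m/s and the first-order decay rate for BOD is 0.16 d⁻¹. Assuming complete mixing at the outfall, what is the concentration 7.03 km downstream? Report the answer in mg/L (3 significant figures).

After complete mixing, C₀ = (0.37·260 + 1.5·3.51) / 1.87 = 54.26 mg/L.
Travel time t = 7030 m / 0.32 m/s = 2.197e+04 s = 0.2543 d.
C = 54.26·exp(−0.16·0.2543) = 54.26·0.9601 = 52.1 mg/L.

52.1 mg/L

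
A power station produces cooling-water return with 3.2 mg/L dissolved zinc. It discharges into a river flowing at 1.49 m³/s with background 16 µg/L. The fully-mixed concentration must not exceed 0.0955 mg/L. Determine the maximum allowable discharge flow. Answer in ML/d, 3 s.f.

3.30 ML/d

16 µg/L = 0.016 mg/L.
Mass balance at complete mixing: C_std·(Q_w + Q_r) = Q_w·C_e + Q_r·C_b.
Rearranging, Q_w = Q_r·(C_std − C_b)/(C_e − C_std) = 1.49·(0.0955 − 0.016) / (3.2 − 0.0955) = 0.03816 m³/s.
= 3.297 ML/d.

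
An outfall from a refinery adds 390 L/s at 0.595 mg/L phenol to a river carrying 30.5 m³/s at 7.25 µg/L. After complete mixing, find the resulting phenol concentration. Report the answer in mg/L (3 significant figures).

0.0147 mg/L

390 L/s = 0.39 m³/s.
7.25 µg/L = 0.00725 mg/L.
Conservation of mass across the mixing zone: C = (0.39·0.595 + 30.5·0.00725) / (0.39 + 30.5) = 0.4532/30.89 = 0.01467 mg/L.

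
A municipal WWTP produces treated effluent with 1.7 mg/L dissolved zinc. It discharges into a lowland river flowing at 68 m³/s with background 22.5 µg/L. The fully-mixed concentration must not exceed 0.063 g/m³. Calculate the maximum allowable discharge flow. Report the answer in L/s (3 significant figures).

1680 L/s

22.5 µg/L = 0.0225 mg/L.
Mass balance at complete mixing: C_std·(Q_w + Q_r) = Q_w·C_e + Q_r·C_b.
Rearranging, Q_w = Q_r·(C_std − C_b)/(C_e − C_std) = 68·(0.063 − 0.0225) / (1.7 − 0.063) = 1.682 m³/s.
= 1682 L/s.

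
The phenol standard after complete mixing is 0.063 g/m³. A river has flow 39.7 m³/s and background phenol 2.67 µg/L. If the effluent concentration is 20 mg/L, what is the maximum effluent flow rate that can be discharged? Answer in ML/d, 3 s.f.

10.4 ML/d

2.67 µg/L = 0.00267 mg/L.
Mass balance at complete mixing: C_std·(Q_w + Q_r) = Q_w·C_e + Q_r·C_b.
Rearranging, Q_w = Q_r·(C_std − C_b)/(C_e − C_std) = 39.7·(0.063 − 0.00267) / (20 − 0.063) = 0.1201 m³/s.
= 10.38 ML/d.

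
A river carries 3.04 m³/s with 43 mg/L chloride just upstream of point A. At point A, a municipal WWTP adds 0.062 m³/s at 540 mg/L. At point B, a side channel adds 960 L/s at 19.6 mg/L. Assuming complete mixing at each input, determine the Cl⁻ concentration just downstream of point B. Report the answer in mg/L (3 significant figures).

45.1 mg/L

After input A: C = (3.04·43 + 0.062·540) / 3.102 = 52.93 mg/L.
960 L/s = 0.96 m³/s.
After input B: C = (3.102·52.93 + 0.96·19.6) / 4.062 = 45.06 mg/L.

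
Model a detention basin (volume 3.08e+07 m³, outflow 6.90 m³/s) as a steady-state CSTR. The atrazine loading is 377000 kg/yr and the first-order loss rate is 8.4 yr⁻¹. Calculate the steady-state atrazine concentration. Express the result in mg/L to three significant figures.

0.791 mg/L

Outflow Q = 6.90 m³/s × 3.156e+07 s/yr = 2.177e+08 m³/yr.
Steady-state CSTR mass balance: W = Q·C + k·V·C, so C = W/(Q + kV).
Q + kV = 2.177e+08 + 8.4·3.08e+07 = 4.765e+08 m³/yr.
C = 377000/4.765e+08 = 0.0007912 kg/m³ = 0.7912 mg/L.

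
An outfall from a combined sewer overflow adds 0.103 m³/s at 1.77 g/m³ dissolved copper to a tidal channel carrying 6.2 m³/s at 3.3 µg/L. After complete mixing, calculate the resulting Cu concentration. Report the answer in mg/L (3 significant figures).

0.0322 mg/L

3.3 µg/L = 0.0033 mg/L.
By mass balance at complete mixing, C = (0.103·1.77 + 6.2·0.0033) / (0.103 + 6.2) = 0.2028/6.303 = 0.03217 mg/L.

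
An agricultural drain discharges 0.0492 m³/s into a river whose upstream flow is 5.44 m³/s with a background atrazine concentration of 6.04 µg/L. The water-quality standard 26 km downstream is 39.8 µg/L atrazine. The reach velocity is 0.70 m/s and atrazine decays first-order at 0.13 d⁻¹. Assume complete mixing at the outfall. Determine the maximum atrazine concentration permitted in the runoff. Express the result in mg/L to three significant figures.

6.04 µg/L = 0.00604 mg/L.
39.8 µg/L = 0.0398 mg/L.
Travel time to the compliance point: t = 2.6e+04/0.70 = 3.714e+04 s = 0.4299 d; decay factor exp(−0.13·0.4299) = 0.9456.
So the concentration just after mixing may be at most 0.0398/0.9456 = 0.04209 mg/L.
Mass balance: 0.04209·5.489 = 0.0492·Cₑ + 5.44·0.00604.
Cₑ = (0.231 − 0.03286) / 0.0492 = 4.028 mg/L.

4.03 mg/L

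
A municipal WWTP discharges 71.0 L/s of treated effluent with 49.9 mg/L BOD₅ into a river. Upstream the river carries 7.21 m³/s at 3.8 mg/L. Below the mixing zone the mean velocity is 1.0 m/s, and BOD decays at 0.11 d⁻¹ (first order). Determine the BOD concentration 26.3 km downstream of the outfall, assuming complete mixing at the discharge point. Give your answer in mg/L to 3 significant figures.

71.0 L/s = 0.071 m³/s.
After complete mixing, C₀ = (0.071·49.9 + 7.21·3.8) / 7.281 = 4.25 mg/L.
Travel time t = 2.63e+04 m / 1.0 m/s = 2.63e+04 s = 0.3044 d.
C = 4.25·exp(−0.11·0.3044) = 4.25·0.9671 = 4.11 mg/L.

4.11 mg/L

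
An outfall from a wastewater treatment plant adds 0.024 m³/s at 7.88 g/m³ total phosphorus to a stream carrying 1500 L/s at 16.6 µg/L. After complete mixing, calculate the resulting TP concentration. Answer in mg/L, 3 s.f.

0.140 mg/L

1500 L/s = 1.5 m³/s.
16.6 µg/L = 0.0166 mg/L.
By mass balance at complete mixing, C = (0.024·7.88 + 1.5·0.0166) / (0.024 + 1.5) = 0.214/1.524 = 0.1404 mg/L.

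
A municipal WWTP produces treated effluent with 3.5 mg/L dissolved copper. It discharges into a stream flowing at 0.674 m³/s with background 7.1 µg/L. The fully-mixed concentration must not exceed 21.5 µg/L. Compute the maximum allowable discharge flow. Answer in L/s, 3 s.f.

7.1 µg/L = 0.0071 mg/L.
21.5 µg/L = 0.0215 mg/L.
Mass balance at complete mixing: C_std·(Q_w + Q_r) = Q_w·C_e + Q_r·C_b.
Rearranging, Q_w = Q_r·(C_std − C_b)/(C_e − C_std) = 0.674·(0.0215 − 0.0071) / (3.5 − 0.0215) = 0.00279 m³/s.
= 2.79 L/s.

2.79 L/s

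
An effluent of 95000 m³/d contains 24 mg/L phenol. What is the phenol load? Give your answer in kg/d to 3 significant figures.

95000 m³/d = 1.1 m³/s.
Mass flux = Q·C = 1.1 m³/s × 24 g/m³ = 26.39 g/s.
= 26.39 g/s × 86.4 = 2280 kg/d.

2280 kg/d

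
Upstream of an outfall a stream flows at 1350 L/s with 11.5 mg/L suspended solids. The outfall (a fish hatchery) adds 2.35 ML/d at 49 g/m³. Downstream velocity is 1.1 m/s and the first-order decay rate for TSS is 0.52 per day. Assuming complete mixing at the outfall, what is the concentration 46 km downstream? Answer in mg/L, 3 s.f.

9.52 mg/L

2.35 ML/d = 0.0272 m³/s.
1350 L/s = 1.35 m³/s.
After complete mixing, C₀ = (0.0272·49 + 1.35·11.5) / 1.377 = 12.24 mg/L.
Travel time t = 4.6e+04 m / 1.1 m/s = 4.182e+04 s = 0.484 d.
C = 12.24·exp(−0.52·0.484) = 12.24·0.7775 = 9.517 mg/L.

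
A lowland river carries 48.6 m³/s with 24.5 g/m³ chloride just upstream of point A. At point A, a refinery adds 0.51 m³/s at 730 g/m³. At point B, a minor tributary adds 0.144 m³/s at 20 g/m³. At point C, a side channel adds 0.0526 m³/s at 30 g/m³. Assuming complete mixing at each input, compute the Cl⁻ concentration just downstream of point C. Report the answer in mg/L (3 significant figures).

31.8 mg/L

After input A: C = (48.6·24.5 + 0.51·730) / 49.11 = 31.83 mg/L.
After input B: C = (49.11·31.83 + 0.144·20) / 49.25 = 31.79 mg/L.
After input C: C = (49.25·31.79 + 0.0526·30) / 49.31 = 31.79 mg/L.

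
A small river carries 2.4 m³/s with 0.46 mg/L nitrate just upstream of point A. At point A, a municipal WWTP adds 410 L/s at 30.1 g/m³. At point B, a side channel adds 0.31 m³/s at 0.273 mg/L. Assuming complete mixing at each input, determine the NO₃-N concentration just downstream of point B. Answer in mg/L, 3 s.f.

4.34 mg/L

410 L/s = 0.41 m³/s.
After input A: C = (2.4·0.46 + 0.41·30.1) / 2.81 = 4.785 mg/L.
After input B: C = (2.81·4.785 + 0.31·0.273) / 3.12 = 4.336 mg/L.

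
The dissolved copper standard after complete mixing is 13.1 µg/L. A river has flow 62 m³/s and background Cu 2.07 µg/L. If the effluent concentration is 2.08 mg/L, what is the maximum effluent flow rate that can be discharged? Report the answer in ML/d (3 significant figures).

28.6 ML/d

2.07 µg/L = 0.00207 mg/L.
13.1 µg/L = 0.0131 mg/L.
Mass balance at complete mixing: C_std·(Q_w + Q_r) = Q_w·C_e + Q_r·C_b.
Rearranging, Q_w = Q_r·(C_std − C_b)/(C_e − C_std) = 62·(0.0131 − 0.00207) / (2.08 − 0.0131) = 0.3309 m³/s.
= 28.59 ML/d.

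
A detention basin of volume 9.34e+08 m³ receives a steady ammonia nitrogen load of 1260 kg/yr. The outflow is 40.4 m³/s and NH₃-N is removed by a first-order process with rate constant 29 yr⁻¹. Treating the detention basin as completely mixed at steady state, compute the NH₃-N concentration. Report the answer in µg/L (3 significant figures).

Outflow Q = 40.4 m³/s × 3.156e+07 s/yr = 1.275e+09 m³/yr.
Steady-state CSTR mass balance: W = Q·C + k·V·C, so C = W/(Q + kV).
Q + kV = 1.275e+09 + 29·9.34e+08 = 2.836e+10 m³/yr.
C = 1260/2.836e+10 = 4.443e-08 kg/m³ = 4.443e-05 mg/L = 0.04443 µg/L.

0.0444 µg/L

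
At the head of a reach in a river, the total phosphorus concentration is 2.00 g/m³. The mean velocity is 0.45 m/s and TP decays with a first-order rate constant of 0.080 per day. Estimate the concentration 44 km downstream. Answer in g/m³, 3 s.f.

1.83 g/m³

Travel time t = 44 km / 0.45 m/s = 4.4e+04/0.45 = 9.778e+04 s = 1.132 d.
First-order decay: C = 2.00·exp(−0.080·1.132) = 2.00·0.9134 = 1.827 g/m³.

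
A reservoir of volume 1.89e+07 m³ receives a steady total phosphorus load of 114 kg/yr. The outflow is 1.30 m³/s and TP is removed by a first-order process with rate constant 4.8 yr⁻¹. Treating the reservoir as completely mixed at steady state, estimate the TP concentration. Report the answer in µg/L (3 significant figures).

0.865 µg/L

Outflow Q = 1.30 m³/s × 3.156e+07 s/yr = 4.102e+07 m³/yr.
Steady-state CSTR mass balance: W = Q·C + k·V·C, so C = W/(Q + kV).
Q + kV = 4.102e+07 + 4.8·1.89e+07 = 1.317e+08 m³/yr.
C = 114/1.317e+08 = 8.653e-07 kg/m³ = 0.0008653 mg/L = 0.8653 µg/L.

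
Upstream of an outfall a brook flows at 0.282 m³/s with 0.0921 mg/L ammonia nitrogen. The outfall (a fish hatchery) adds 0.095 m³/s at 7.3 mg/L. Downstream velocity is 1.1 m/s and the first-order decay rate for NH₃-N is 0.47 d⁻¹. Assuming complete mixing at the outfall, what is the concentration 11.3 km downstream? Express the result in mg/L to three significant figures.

1.80 mg/L

After complete mixing, C₀ = (0.095·7.3 + 0.282·0.0921) / 0.377 = 1.908 mg/L.
Travel time t = 1.13e+04 m / 1.1 m/s = 1.027e+04 s = 0.1189 d.
C = 1.908·exp(−0.47·0.1189) = 1.908·0.9457 = 1.805 mg/L.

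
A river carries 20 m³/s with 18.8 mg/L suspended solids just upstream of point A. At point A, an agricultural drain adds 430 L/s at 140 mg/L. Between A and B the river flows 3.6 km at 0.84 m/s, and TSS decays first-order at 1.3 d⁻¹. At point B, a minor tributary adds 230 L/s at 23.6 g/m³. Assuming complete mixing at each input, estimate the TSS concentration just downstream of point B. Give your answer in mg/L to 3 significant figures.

430 L/s = 0.43 m³/s.
After input A: C = (20·18.8 + 0.43·140) / 20.43 = 21.35 mg/L.
Over the 3.6 km reach to input B (t = 4286 s = 0.0496 d), decay gives C = 21.35·exp(−1.3·0.0496) = 20.02 mg/L.
230 L/s = 0.23 m³/s.
After input B: C = (20.43·20.02 + 0.23·23.6) / 20.66 = 20.06 mg/L.

20.1 mg/L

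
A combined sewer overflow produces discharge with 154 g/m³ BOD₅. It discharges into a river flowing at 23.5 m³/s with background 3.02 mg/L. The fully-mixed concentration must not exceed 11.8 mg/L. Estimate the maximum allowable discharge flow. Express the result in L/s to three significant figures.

Mass balance at complete mixing: C_std·(Q_w + Q_r) = Q_w·C_e + Q_r·C_b.
Rearranging, Q_w = Q_r·(C_std − C_b)/(C_e − C_std) = 23.5·(11.8 − 3.02) / (154 − 11.8) = 1.451 m³/s.
= 1451 L/s.

1450 L/s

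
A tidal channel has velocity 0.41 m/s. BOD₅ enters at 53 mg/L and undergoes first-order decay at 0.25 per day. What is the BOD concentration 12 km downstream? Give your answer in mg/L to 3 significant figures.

48.7 mg/L

Travel time t = 12 km / 0.41 m/s = 1.2e+04/0.41 = 2.927e+04 s = 0.3388 d.
First-order decay: C = 53·exp(−0.25·0.3388) = 53·0.9188 = 48.7 mg/L.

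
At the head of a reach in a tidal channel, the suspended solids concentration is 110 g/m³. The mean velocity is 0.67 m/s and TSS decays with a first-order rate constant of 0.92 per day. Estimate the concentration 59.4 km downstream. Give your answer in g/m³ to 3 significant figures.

Travel time t = 59.4 km / 0.67 m/s = 5.94e+04/0.67 = 8.866e+04 s = 1.026 d.
First-order decay: C = 110·exp(−0.92·1.026) = 110·0.3891 = 42.8 g/m³.

42.8 g/m³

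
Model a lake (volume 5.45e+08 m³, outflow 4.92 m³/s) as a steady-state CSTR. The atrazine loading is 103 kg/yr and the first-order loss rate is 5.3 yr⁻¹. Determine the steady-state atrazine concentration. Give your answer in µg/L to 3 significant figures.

Outflow Q = 4.92 m³/s × 3.156e+07 s/yr = 1.553e+08 m³/yr.
Steady-state CSTR mass balance: W = Q·C + k·V·C, so C = W/(Q + kV).
Q + kV = 1.553e+08 + 5.3·5.45e+08 = 3.044e+09 m³/yr.
C = 103/3.044e+09 = 3.384e-08 kg/m³ = 3.384e-05 mg/L = 0.03384 µg/L.

0.0338 µg/L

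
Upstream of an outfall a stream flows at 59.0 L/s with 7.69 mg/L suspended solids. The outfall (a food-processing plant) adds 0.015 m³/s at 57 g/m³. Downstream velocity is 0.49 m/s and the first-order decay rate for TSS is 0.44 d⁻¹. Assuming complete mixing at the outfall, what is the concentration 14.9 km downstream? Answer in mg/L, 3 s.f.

59.0 L/s = 0.059 m³/s.
After complete mixing, C₀ = (0.015·57 + 0.059·7.69) / 0.074 = 17.69 mg/L.
Travel time t = 1.49e+04 m / 0.49 m/s = 3.041e+04 s = 0.3519 d.
C = 17.69·exp(−0.44·0.3519) = 17.69·0.8565 = 15.15 mg/L.

15.1 mg/L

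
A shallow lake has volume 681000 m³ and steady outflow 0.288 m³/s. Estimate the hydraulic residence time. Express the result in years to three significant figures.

Q = 0.288 m³/s × 3.156e+07 s/yr = 9.089e+06 m³/yr.
Hydraulic residence time τ = V/Q = 681000/9.089e+06 = 0.07493 yr.

0.0749 yr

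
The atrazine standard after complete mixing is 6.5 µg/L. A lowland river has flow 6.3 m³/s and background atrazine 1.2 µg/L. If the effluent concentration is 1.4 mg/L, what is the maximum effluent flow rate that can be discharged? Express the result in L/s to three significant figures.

24.0 L/s

1.2 µg/L = 0.0012 mg/L.
6.5 µg/L = 0.0065 mg/L.
Mass balance at complete mixing: C_std·(Q_w + Q_r) = Q_w·C_e + Q_r·C_b.
Rearranging, Q_w = Q_r·(C_std − C_b)/(C_e − C_std) = 6.3·(0.0065 − 0.0012) / (1.4 − 0.0065) = 0.02396 m³/s.
= 23.96 L/s.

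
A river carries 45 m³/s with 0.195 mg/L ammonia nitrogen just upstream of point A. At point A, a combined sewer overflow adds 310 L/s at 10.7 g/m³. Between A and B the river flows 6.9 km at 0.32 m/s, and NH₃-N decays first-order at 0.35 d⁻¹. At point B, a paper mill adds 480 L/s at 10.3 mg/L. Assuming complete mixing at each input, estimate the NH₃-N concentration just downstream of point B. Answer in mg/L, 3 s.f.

310 L/s = 0.31 m³/s.
After input A: C = (45·0.195 + 0.31·10.7) / 45.31 = 0.2669 mg/L.
Over the 6.9 km reach to input B (t = 2.156e+04 s = 0.2496 d), decay gives C = 0.2669·exp(−0.35·0.2496) = 0.2446 mg/L.
480 L/s = 0.48 m³/s.
After input B: C = (45.31·0.2446 + 0.48·10.3) / 45.79 = 0.35 mg/L.

0.350 mg/L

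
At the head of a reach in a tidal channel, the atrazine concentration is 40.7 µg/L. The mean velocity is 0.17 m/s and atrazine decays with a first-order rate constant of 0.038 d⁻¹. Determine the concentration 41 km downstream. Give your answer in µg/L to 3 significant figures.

Travel time t = 41 km / 0.17 m/s = 4.1e+04/0.17 = 2.412e+05 s = 2.791 d.
First-order decay: C = 40.7·exp(−0.038·2.791) = 40.7·0.8994 = 36.6 µg/L.

36.6 µg/L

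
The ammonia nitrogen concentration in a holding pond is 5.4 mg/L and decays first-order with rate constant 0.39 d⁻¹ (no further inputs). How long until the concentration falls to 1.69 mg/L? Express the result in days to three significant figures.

2.98 d

t = ln(C₀/C)/k = ln(5.4/1.69)/0.39 = 1.162/0.39 = 2.979 d.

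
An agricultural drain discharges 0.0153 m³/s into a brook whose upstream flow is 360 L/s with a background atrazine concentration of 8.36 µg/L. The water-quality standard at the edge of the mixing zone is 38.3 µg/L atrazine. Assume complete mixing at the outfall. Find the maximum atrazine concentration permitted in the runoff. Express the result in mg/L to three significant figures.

360 L/s = 0.36 m³/s.
8.36 µg/L = 0.00836 mg/L.
38.3 µg/L = 0.0383 mg/L.
Mass balance: 0.0383·0.3753 = 0.0153·Cₑ + 0.36·0.00836.
Cₑ = (0.01437 − 0.00301) / 0.0153 = 0.7428 mg/L.

0.743 mg/L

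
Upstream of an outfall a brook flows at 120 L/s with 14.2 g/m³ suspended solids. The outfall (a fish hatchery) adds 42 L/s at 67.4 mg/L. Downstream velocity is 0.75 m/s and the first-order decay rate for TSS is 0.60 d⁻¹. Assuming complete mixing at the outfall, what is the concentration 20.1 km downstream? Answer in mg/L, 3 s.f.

42 L/s = 0.042 m³/s.
120 L/s = 0.12 m³/s.
After complete mixing, C₀ = (0.042·67.4 + 0.12·14.2) / 0.162 = 27.99 mg/L.
Travel time t = 2.01e+04 m / 0.75 m/s = 2.68e+04 s = 0.3102 d.
C = 27.99·exp(−0.60·0.3102) = 27.99·0.8302 = 23.24 mg/L.

23.2 mg/L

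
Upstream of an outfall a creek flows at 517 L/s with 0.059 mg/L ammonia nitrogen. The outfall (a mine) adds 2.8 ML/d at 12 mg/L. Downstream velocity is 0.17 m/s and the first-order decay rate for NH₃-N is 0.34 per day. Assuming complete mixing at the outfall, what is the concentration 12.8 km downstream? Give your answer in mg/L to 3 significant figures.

2.8 ML/d = 0.03241 m³/s.
517 L/s = 0.517 m³/s.
After complete mixing, C₀ = (0.03241·12 + 0.517·0.059) / 0.5494 = 0.7634 mg/L.
Travel time t = 1.28e+04 m / 0.17 m/s = 7.529e+04 s = 0.8715 d.
C = 0.7634·exp(−0.34·0.8715) = 0.7634·0.7436 = 0.5676 mg/L.

0.568 mg/L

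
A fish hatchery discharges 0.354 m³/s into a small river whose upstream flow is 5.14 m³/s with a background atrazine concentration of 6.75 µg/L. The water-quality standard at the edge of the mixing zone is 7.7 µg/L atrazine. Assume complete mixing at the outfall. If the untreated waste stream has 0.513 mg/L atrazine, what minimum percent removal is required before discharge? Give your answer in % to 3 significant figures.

95.8 %

6.75 µg/L = 0.00675 mg/L.
7.7 µg/L = 0.0077 mg/L.
Mass balance: 0.0077·5.494 = 0.354·Cₑ + 5.14·0.00675.
Cₑ = (0.0423 − 0.03469) / 0.354 = 0.02149 mg/L.
Required removal = 1 − 0.02149/0.513 = 95.81 %.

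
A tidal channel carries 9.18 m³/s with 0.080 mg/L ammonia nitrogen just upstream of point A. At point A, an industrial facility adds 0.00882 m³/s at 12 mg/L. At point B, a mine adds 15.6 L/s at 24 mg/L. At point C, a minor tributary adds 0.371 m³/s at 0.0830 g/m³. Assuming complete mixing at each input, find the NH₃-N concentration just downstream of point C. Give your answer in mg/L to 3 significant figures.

0.130 mg/L

After input A: C = (9.18·0.08 + 0.00882·12) / 9.189 = 0.09144 mg/L.
15.6 L/s = 0.0156 m³/s.
After input B: C = (9.189·0.09144 + 0.0156·24) / 9.204 = 0.132 mg/L.
After input C: C = (9.204·0.132 + 0.371·0.083) / 9.575 = 0.1301 mg/L.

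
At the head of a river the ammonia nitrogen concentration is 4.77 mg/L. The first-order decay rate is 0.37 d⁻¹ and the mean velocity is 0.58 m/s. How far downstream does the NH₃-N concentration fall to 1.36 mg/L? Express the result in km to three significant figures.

From C = C₀·e^(−kt), t = ln(C₀/C)/k = ln(4.77/1.36)/0.37 = 1.255/0.37 = 3.392 d.
Distance = v·t = 0.58 m/s × 2.93e+05 s = 1.7e+05 m = 170 km.

170 km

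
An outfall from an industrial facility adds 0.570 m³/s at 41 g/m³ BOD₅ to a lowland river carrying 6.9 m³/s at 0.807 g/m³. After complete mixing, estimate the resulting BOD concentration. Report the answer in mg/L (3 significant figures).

By mass balance at complete mixing, C = (0.57·41 + 6.9·0.807) / (0.57 + 6.9) = 28.94/7.47 = 3.874 mg/L.

3.87 mg/L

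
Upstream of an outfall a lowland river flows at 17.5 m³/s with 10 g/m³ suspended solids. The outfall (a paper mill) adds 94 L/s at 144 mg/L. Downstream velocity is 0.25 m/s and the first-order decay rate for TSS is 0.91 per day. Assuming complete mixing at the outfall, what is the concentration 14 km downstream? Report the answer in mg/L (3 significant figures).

5.94 mg/L

94 L/s = 0.094 m³/s.
After complete mixing, C₀ = (0.094·144 + 17.5·10) / 17.59 = 10.72 mg/L.
Travel time t = 1.4e+04 m / 0.25 m/s = 5.6e+04 s = 0.6481 d.
C = 10.72·exp(−0.91·0.6481) = 10.72·0.5544 = 5.941 mg/L.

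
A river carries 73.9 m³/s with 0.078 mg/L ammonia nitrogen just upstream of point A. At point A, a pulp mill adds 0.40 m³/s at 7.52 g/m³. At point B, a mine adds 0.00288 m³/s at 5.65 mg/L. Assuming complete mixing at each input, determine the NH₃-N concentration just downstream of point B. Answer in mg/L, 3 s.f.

After input A: C = (73.9·0.078 + 0.4·7.52) / 74.3 = 0.1181 mg/L.
After input B: C = (74.3·0.1181 + 0.00288·5.65) / 74.3 = 0.1183 mg/L.

0.118 mg/L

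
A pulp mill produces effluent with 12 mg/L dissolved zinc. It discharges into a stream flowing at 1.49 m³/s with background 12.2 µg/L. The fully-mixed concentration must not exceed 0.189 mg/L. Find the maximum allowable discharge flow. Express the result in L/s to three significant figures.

12.2 µg/L = 0.0122 mg/L.
Mass balance at complete mixing: C_std·(Q_w + Q_r) = Q_w·C_e + Q_r·C_b.
Rearranging, Q_w = Q_r·(C_std − C_b)/(C_e − C_std) = 1.49·(0.189 − 0.0122) / (12 − 0.189) = 0.0223 m³/s.
= 22.3 L/s.

22.3 L/s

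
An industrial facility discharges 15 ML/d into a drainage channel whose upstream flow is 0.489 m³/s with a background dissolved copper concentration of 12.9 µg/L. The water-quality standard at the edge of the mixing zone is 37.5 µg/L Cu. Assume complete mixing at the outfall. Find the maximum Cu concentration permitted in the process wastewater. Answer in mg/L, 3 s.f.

15 ML/d = 0.1736 m³/s.
12.9 µg/L = 0.0129 mg/L.
37.5 µg/L = 0.0375 mg/L.
Mass balance: 0.0375·0.6626 = 0.1736·Cₑ + 0.489·0.0129.
Cₑ = (0.02485 − 0.006308) / 0.1736 = 0.1068 mg/L.

0.107 mg/L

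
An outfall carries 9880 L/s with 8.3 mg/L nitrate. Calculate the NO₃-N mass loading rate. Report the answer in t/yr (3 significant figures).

2590 t/yr

9880 L/s = 9.88 m³/s.
Mass flux = Q·C = 9.88 m³/s × 8.3 g/m³ = 82 g/s.
= 82 g/s × 31.56 = 2588 t/yr.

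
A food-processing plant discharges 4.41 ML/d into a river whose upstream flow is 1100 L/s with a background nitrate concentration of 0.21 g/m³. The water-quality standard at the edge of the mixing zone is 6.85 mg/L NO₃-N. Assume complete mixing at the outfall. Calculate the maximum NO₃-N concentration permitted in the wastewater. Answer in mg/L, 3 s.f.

150 mg/L

4.41 ML/d = 0.05104 m³/s.
1100 L/s = 1.1 m³/s.
Mass balance: 6.85·1.151 = 0.05104·Cₑ + 1.1·0.21.
Cₑ = (7.885 − 0.231) / 0.05104 = 149.9 mg/L.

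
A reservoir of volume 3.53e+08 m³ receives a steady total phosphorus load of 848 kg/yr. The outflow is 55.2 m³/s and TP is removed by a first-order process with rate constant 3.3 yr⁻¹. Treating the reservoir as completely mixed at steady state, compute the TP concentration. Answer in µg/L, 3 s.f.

Outflow Q = 55.2 m³/s × 3.156e+07 s/yr = 1.742e+09 m³/yr.
Steady-state CSTR mass balance: W = Q·C + k·V·C, so C = W/(Q + kV).
Q + kV = 1.742e+09 + 3.3·3.53e+08 = 2.907e+09 m³/yr.
C = 848/2.907e+09 = 2.917e-07 kg/m³ = 0.0002917 mg/L = 0.2917 µg/L.

0.292 µg/L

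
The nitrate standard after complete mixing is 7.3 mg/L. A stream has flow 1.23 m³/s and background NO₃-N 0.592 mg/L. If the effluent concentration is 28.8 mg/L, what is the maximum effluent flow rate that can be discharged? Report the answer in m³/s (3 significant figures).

0.384 m³/s

Mass balance at complete mixing: C_std·(Q_w + Q_r) = Q_w·C_e + Q_r·C_b.
Rearranging, Q_w = Q_r·(C_std − C_b)/(C_e − C_std) = 1.23·(7.3 − 0.592) / (28.8 − 7.3) = 0.3838 m³/s.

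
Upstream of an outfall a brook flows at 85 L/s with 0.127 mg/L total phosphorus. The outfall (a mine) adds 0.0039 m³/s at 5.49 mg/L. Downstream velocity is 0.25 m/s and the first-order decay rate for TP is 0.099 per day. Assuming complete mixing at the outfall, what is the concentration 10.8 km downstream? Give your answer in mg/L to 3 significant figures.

85 L/s = 0.085 m³/s.
After complete mixing, C₀ = (0.0039·5.49 + 0.085·0.127) / 0.0889 = 0.3623 mg/L.
Travel time t = 1.08e+04 m / 0.25 m/s = 4.32e+04 s = 0.5 d.
C = 0.3623·exp(−0.099·0.5) = 0.3623·0.9517 = 0.3448 mg/L.

0.345 mg/L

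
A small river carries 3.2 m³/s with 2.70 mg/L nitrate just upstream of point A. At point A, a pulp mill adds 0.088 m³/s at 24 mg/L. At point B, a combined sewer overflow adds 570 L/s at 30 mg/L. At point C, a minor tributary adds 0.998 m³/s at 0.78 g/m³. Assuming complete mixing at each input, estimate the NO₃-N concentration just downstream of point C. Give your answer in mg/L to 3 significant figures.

After input A: C = (3.2·2.7 + 0.088·24) / 3.288 = 3.27 mg/L.
570 L/s = 0.57 m³/s.
After input B: C = (3.288·3.27 + 0.57·30) / 3.858 = 7.219 mg/L.
After input C: C = (3.858·7.219 + 0.998·0.78) / 4.856 = 5.896 mg/L.

5.90 mg/L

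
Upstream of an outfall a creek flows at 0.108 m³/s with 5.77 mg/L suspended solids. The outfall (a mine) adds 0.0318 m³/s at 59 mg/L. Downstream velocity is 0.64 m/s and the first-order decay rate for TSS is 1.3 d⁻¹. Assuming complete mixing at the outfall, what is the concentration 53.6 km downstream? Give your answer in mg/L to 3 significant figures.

5.07 mg/L

After complete mixing, C₀ = (0.0318·59 + 0.108·5.77) / 0.1398 = 17.88 mg/L.
Travel time t = 5.36e+04 m / 0.64 m/s = 8.375e+04 s = 0.9693 d.
C = 17.88·exp(−1.3·0.9693) = 17.88·0.2836 = 5.071 mg/L.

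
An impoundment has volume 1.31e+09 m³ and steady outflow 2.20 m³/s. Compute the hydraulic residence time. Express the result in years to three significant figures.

18.9 yr

Q = 2.20 m³/s × 3.156e+07 s/yr = 6.943e+07 m³/yr.
Hydraulic residence time τ = V/Q = 1.31e+09/6.943e+07 = 18.87 yr.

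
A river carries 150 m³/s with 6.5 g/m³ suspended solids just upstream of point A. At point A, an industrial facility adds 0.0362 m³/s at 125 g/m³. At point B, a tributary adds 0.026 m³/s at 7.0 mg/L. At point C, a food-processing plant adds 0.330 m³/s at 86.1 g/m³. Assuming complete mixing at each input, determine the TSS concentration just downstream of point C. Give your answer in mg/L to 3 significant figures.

After input A: C = (150·6.5 + 0.0362·125) / 150 = 6.529 mg/L.
After input B: C = (150·6.529 + 0.026·7) / 150.1 = 6.529 mg/L.
After input C: C = (150.1·6.529 + 0.33·86.1) / 150.4 = 6.703 mg/L.

6.70 mg/L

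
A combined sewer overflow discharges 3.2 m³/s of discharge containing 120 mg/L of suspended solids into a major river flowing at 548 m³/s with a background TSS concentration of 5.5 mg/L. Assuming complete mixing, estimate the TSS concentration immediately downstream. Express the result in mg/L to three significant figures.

Flow-weighted mixing gives C = (3.2·120 + 548·5.5) / (3.2 + 548) = 3398/551.2 = 6.165 mg/L.

6.16 mg/L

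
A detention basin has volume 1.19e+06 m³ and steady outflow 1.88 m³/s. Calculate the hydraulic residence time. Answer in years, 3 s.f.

Q = 1.88 m³/s × 3.156e+07 s/yr = 5.933e+07 m³/yr.
Hydraulic residence time τ = V/Q = 1.19e+06/5.933e+07 = 0.02006 yr.

0.0201 yr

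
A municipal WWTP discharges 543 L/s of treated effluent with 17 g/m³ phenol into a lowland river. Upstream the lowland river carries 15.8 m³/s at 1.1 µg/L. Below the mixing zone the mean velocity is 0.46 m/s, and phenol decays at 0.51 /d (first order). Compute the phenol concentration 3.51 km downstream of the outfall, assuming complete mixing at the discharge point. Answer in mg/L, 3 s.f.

543 L/s = 0.543 m³/s.
1.1 µg/L = 0.0011 mg/L.
After complete mixing, C₀ = (0.543·17 + 15.8·0.0011) / 16.34 = 0.5659 mg/L.
Travel time t = 3510 m / 0.46 m/s = 7630 s = 0.08832 d.
C = 0.5659·exp(−0.51·0.08832) = 0.5659·0.956 = 0.541 mg/L.

0.541 mg/L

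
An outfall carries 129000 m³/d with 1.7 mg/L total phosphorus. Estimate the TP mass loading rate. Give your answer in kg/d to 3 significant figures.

129000 m³/d = 1.493 m³/s.
Mass flux = Q·C = 1.493 m³/s × 1.7 g/m³ = 2.538 g/s.
= 2.538 g/s × 86.4 = 219.3 kg/d.

219 kg/d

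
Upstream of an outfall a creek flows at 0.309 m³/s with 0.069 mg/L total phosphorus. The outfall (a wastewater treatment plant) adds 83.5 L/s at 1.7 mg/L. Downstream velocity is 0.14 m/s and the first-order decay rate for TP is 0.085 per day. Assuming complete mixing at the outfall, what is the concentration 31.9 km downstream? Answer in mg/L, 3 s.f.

83.5 L/s = 0.0835 m³/s.
After complete mixing, C₀ = (0.0835·1.7 + 0.309·0.069) / 0.3925 = 0.416 mg/L.
Travel time t = 3.19e+04 m / 0.14 m/s = 2.279e+05 s = 2.637 d.
C = 0.416·exp(−0.085·2.637) = 0.416·0.7992 = 0.3324 mg/L.

0.332 mg/L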